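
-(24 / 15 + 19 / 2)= -111 / 10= -11.10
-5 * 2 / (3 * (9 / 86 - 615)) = 860 / 158643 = 0.01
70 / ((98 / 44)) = 220 / 7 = 31.43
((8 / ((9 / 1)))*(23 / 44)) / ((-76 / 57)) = -23 / 66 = -0.35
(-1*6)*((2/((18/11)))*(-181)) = 3982/3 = 1327.33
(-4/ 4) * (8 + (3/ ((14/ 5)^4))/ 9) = -922609/ 115248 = -8.01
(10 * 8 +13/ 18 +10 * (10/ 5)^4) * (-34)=-73661/ 9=-8184.56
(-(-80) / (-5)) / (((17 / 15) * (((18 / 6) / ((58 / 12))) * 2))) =-580 / 51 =-11.37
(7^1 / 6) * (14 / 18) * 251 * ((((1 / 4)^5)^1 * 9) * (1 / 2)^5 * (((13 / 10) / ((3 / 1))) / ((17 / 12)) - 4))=-1930943 / 8355840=-0.23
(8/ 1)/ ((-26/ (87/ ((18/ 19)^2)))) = -10469/ 351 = -29.83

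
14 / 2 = 7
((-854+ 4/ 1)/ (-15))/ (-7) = -8.10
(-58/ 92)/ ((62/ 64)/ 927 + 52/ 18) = -430128/ 1971721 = -0.22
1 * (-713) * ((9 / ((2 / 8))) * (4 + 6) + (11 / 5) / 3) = -3858043 / 15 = -257202.87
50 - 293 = -243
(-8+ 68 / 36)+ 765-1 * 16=6686 / 9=742.89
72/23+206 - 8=4626/23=201.13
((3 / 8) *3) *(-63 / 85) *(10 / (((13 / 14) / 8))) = -15876 / 221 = -71.84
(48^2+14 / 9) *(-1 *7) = -145250 / 9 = -16138.89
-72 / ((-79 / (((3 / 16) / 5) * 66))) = 891 / 395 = 2.26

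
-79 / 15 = -5.27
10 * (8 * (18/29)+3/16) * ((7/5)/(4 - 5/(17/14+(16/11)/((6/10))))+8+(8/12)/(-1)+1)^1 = 467879647/1024048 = 456.89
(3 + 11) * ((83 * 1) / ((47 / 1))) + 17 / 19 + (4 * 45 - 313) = -95892 / 893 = -107.38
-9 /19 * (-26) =234 /19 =12.32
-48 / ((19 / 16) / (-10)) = 7680 / 19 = 404.21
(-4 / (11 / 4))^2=2.12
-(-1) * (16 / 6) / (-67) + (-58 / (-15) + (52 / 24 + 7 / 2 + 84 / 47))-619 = -28705618 / 47235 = -607.72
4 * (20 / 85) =16 / 17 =0.94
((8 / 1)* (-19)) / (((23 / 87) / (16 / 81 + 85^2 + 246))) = -2667576136 / 621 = -4295613.75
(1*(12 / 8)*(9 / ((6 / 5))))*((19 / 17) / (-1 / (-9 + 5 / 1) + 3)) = 855 / 221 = 3.87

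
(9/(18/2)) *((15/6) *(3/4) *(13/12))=65/32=2.03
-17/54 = -0.31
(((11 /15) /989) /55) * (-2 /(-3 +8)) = -2 /370875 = -0.00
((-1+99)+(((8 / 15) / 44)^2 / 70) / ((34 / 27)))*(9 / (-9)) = -176387753 / 1799875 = -98.00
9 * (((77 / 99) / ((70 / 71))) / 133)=71 / 1330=0.05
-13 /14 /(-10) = 13 /140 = 0.09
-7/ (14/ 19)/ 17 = -0.56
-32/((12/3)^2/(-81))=162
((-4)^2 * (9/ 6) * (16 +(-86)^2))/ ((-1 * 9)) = -59296/ 3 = -19765.33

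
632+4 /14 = 4426 /7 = 632.29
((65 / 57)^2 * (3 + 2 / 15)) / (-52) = -3055 / 38988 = -0.08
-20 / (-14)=10 / 7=1.43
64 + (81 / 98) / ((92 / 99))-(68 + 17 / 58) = -889941 / 261464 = -3.40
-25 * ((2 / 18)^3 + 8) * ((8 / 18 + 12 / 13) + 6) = -125701150 / 85293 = -1473.76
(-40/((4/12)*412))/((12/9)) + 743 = 153013/206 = 742.78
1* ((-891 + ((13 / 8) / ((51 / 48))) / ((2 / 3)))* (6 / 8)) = -11331 / 17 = -666.53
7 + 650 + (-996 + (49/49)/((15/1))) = -5084/15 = -338.93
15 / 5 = 3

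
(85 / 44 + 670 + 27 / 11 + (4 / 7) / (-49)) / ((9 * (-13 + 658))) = 10177663 / 87609060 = 0.12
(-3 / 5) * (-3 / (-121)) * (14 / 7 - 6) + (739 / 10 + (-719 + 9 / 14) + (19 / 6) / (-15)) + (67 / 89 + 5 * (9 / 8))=-3464046937 / 5427576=-638.23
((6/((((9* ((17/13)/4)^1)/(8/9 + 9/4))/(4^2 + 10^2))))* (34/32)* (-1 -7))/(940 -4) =-3277/486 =-6.74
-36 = -36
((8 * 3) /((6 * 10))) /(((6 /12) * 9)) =0.09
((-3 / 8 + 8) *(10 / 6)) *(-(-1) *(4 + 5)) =915 / 8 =114.38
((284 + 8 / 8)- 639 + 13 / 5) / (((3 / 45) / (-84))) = 442764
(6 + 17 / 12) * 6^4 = 9612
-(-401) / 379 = 401 / 379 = 1.06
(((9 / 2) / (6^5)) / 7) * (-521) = -521 / 12096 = -0.04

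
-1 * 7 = -7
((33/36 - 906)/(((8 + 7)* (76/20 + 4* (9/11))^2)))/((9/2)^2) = -6570905/110313009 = -0.06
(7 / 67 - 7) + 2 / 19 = -6.79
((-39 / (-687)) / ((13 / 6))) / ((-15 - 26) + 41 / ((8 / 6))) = -24 / 9389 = -0.00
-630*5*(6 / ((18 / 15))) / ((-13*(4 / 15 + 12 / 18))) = 16875 / 13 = 1298.08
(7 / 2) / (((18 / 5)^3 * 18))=875 / 209952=0.00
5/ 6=0.83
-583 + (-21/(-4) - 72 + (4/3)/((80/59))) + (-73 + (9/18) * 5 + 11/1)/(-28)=-77597/120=-646.64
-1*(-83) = 83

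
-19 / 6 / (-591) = 19 / 3546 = 0.01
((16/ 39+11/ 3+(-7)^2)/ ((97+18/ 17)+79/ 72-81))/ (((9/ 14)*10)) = 131376/ 288899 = 0.45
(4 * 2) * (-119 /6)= -476 /3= -158.67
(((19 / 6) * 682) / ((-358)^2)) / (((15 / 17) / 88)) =1.68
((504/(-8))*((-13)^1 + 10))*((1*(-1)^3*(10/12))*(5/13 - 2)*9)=59535/26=2289.81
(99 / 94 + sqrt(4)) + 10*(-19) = -17573 / 94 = -186.95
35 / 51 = 0.69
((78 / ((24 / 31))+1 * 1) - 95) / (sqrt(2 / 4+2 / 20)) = 9 * sqrt(15) / 4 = 8.71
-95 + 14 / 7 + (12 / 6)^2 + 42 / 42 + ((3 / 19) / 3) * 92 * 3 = -1396 / 19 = -73.47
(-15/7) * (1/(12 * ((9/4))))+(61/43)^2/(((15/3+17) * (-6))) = -484921/5125428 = -0.09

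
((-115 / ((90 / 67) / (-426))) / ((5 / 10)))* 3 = 218822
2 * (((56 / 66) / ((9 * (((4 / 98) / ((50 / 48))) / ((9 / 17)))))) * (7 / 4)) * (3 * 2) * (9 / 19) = 180075 / 14212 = 12.67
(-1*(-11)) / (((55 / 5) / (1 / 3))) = 1 / 3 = 0.33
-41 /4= -10.25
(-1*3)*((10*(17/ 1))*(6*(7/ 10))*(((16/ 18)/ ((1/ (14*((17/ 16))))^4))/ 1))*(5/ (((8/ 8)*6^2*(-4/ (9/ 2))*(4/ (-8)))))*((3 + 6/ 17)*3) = -1200195517185/ 4096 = -293016483.69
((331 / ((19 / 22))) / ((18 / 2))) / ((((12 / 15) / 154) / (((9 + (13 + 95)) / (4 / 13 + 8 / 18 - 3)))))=-2132114985 / 4997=-426679.00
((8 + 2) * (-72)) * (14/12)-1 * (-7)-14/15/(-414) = -2586458/3105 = -833.00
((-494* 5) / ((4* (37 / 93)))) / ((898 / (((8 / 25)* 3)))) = -137826 / 83065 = -1.66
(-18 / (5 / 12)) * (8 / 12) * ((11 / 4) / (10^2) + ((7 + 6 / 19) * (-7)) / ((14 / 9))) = 2249919 / 2375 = 947.33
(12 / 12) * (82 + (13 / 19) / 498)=775897 / 9462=82.00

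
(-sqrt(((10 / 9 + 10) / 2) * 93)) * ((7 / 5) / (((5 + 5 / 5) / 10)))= -35 * sqrt(186) / 9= -53.04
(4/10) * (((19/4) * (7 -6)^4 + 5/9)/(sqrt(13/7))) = 191 * sqrt(91)/1170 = 1.56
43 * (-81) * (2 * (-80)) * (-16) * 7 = -62415360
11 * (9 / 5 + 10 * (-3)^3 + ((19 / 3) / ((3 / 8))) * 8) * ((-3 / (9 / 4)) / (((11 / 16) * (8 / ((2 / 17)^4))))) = 766592 / 11275335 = 0.07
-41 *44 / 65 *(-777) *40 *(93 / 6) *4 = 695247168 / 13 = 53480551.38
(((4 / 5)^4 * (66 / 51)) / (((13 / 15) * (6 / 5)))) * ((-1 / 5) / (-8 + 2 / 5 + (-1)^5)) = 2816 / 237575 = 0.01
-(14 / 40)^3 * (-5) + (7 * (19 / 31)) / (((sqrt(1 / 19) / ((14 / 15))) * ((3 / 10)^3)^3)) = 343 / 1600 + 372400000000 * sqrt(19) / 1830519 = 886772.75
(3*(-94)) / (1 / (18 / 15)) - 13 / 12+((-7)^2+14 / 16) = -34753 / 120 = -289.61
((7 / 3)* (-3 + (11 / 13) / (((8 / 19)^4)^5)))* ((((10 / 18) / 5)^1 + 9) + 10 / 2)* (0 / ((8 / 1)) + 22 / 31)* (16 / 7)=577645059307486404062451727159 / 392029340363346935808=1473474048.58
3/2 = 1.50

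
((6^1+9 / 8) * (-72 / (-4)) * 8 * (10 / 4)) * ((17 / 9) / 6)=1615 / 2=807.50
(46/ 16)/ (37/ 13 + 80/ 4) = 299/ 2376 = 0.13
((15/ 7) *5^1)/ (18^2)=25/ 756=0.03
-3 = -3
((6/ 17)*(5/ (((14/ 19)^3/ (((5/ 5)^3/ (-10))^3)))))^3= -8712567840033/ 101507722849792000000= -0.00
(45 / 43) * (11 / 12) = 0.96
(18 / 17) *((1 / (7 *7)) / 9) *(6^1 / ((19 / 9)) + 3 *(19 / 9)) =0.02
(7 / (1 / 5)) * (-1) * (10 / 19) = -18.42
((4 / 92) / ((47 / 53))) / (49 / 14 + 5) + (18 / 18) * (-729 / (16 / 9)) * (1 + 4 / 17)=-148939565 / 294032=-506.54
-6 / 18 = -1 / 3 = -0.33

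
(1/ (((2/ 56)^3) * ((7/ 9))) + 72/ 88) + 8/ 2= 310517/ 11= 28228.82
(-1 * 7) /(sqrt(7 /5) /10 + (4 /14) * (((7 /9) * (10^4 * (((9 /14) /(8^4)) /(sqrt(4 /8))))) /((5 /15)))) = -313600 /(896 * sqrt(35) + 46875 * sqrt(2)) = -4.38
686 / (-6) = -343 / 3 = -114.33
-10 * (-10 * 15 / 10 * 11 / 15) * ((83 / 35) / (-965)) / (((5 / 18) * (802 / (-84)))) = 197208 / 1934825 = 0.10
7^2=49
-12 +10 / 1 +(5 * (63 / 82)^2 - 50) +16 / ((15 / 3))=-1541431 / 33620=-45.85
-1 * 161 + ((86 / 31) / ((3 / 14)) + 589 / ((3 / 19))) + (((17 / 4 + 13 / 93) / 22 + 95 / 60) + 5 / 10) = 29336059 / 8184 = 3584.56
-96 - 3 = -99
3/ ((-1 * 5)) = -3/ 5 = -0.60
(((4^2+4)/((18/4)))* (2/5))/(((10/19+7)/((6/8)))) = 76/429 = 0.18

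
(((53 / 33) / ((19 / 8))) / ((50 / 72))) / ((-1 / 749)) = -729.36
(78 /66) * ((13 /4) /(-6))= -0.64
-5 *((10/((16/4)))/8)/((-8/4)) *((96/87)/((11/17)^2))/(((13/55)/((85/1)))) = 3070625/4147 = 740.44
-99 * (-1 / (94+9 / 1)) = 99 / 103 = 0.96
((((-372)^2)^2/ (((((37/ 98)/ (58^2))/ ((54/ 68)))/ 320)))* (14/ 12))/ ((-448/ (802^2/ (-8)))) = 5710381115343842407680/ 629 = 9078507337589574575.01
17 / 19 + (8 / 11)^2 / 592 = 76185 / 85063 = 0.90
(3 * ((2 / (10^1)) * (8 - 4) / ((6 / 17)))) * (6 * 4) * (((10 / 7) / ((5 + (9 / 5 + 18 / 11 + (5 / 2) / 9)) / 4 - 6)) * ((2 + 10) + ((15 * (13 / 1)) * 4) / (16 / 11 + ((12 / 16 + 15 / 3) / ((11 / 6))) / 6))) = -10883220480 / 438857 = -24799.01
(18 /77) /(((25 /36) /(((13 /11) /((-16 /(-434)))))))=32643 /3025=10.79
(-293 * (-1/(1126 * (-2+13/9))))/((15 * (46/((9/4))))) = -7911/5179600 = -0.00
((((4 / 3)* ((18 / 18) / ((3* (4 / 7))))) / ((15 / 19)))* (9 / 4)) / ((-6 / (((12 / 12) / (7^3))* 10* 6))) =-19 / 294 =-0.06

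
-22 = -22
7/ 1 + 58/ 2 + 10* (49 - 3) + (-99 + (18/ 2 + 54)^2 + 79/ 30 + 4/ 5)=131083/ 30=4369.43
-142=-142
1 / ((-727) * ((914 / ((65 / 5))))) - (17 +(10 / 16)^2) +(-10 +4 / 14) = -4034381089 / 148843072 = -27.10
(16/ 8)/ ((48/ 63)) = 21/ 8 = 2.62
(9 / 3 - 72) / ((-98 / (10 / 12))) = 115 / 196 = 0.59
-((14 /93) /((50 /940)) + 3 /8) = -11923 /3720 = -3.21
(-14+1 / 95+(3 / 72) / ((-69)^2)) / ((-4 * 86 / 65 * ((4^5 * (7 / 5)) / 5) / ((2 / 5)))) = 1410098495 / 382376706048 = 0.00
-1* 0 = 0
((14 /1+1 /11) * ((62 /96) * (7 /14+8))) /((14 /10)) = 408425 /7392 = 55.25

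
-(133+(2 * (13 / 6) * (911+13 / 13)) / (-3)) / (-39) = -3553 / 117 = -30.37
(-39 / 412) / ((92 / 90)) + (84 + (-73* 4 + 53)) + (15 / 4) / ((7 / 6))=-20148785 / 132664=-151.88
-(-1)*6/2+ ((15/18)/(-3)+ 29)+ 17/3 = 673/18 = 37.39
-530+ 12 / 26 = -6884 / 13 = -529.54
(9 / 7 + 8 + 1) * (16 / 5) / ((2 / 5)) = 576 / 7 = 82.29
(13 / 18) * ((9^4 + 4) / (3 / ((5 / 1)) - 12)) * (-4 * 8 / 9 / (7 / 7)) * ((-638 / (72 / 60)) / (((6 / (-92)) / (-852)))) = -142267247408000 / 13851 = -10271261815.61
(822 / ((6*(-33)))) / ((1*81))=-137 / 2673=-0.05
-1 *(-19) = 19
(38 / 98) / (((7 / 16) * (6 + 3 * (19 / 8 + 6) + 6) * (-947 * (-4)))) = 608 / 96471837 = 0.00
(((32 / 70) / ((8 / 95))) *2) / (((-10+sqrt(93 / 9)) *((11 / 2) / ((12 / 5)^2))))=-131328 / 103565-21888 *sqrt(93) / 517825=-1.68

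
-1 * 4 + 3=-1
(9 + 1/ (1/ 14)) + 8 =31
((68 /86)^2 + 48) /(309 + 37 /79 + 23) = 7102732 /48563985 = 0.15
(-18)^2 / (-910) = -162 / 455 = -0.36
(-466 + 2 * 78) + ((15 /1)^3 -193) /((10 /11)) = 15951 /5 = 3190.20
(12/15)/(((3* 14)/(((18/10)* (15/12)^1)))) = 3/70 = 0.04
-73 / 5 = -14.60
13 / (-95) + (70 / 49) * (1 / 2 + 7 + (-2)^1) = 5134 / 665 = 7.72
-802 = -802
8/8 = 1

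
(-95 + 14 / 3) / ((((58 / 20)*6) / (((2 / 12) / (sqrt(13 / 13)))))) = -1355 / 1566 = -0.87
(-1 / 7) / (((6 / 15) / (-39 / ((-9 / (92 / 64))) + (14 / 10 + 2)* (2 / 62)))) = -47161 / 20832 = -2.26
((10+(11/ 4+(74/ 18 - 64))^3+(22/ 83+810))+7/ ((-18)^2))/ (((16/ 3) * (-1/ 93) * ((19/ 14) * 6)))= 156072661657171/ 392408064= 397730.52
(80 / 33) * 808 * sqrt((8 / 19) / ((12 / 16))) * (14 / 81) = 3619840 * sqrt(114) / 152361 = 253.67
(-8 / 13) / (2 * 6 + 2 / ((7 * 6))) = -168 / 3289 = -0.05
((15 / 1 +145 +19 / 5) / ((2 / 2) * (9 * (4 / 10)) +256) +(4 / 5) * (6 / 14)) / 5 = 44241 / 227150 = 0.19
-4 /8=-1 /2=-0.50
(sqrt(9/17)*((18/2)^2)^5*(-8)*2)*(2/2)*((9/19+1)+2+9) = -39665659345776*sqrt(17)/323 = -506333446416.11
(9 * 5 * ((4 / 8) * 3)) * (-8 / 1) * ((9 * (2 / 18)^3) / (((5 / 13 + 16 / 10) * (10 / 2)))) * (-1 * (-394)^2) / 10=4036136 / 387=10429.29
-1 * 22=-22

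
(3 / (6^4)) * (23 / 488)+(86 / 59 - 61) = -740595251 / 12438144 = -59.54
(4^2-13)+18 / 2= 12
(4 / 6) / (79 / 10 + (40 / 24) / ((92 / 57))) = 920 / 12327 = 0.07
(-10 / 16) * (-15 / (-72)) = -25 / 192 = -0.13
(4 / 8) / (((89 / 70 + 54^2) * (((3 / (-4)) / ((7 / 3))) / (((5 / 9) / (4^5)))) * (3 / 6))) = -1225 / 2117238912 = -0.00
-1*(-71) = 71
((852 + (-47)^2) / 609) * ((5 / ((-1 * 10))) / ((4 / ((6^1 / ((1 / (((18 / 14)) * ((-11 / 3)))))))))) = 101013 / 5684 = 17.77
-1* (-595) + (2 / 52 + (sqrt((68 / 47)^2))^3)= 1614420865 / 2699398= 598.07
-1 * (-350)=350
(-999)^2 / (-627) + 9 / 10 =-1590.81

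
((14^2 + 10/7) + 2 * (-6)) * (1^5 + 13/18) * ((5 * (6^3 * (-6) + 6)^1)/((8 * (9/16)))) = -86511700/189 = -457733.86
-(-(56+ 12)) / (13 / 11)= 748 / 13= 57.54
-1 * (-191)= 191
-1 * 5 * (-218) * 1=1090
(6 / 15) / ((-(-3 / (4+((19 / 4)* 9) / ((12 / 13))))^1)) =161 / 24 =6.71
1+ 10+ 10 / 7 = 87 / 7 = 12.43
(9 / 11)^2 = 81 / 121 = 0.67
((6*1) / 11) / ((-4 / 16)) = -24 / 11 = -2.18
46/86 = 23/43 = 0.53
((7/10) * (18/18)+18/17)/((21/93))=7.79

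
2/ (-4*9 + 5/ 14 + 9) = -28/ 373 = -0.08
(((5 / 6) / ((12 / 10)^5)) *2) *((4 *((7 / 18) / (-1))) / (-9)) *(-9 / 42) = -0.02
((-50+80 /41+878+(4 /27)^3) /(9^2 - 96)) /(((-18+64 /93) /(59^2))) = 11125.62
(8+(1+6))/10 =3/2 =1.50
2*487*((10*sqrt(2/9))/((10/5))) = 4870*sqrt(2)/3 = 2295.74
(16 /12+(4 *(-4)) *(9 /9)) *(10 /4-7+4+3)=-110 /3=-36.67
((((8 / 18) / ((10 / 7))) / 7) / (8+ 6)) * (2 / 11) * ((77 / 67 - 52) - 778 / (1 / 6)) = -632326 / 232155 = -2.72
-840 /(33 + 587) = -1.35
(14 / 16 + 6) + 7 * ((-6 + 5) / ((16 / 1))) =103 / 16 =6.44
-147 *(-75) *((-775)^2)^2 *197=783522792158203125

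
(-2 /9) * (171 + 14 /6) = -1040 /27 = -38.52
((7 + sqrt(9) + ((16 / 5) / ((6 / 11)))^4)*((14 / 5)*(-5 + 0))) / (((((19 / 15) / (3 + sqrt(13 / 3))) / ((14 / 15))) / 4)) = -250486.93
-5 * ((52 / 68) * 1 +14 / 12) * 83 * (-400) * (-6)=-32702000 / 17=-1923647.06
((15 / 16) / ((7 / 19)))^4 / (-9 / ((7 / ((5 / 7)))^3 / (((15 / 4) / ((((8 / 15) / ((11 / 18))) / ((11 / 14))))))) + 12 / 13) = 9806085095625 / 208336456192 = 47.07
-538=-538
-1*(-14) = 14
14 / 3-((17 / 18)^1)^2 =1223 / 324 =3.77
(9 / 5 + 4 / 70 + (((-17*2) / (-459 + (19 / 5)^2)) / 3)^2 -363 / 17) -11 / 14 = -1341487668557 / 66145493358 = -20.28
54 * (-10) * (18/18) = -540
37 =37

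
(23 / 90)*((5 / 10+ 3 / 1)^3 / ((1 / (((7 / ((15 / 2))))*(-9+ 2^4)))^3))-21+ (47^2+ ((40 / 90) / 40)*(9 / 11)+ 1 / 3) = 8760630848 / 1670625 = 5243.92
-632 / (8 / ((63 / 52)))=-4977 / 52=-95.71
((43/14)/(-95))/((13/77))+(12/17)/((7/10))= 240113/293930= 0.82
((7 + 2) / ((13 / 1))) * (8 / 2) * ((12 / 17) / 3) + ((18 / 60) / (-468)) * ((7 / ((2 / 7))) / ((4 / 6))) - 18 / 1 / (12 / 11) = -561233 / 35360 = -15.87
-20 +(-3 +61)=38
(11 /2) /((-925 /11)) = -121 /1850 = -0.07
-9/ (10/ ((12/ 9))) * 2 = -12/ 5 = -2.40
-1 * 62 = -62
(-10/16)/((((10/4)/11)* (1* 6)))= -0.46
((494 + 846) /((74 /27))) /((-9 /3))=-6030 /37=-162.97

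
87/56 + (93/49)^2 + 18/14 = 123729/19208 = 6.44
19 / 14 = 1.36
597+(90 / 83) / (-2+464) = 3815442 / 6391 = 597.00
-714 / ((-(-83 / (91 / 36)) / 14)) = -75803 / 249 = -304.43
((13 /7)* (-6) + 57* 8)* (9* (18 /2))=252234 /7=36033.43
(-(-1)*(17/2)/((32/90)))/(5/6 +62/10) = 3.40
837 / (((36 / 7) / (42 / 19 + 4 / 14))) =7719 / 19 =406.26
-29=-29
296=296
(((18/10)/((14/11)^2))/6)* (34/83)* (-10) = -6171/8134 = -0.76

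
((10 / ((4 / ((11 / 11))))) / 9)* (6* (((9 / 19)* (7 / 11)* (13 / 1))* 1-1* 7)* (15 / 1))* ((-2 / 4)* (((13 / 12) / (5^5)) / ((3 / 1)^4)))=2093 / 12696750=0.00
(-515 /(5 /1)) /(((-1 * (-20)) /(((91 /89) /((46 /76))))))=-178087 /20470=-8.70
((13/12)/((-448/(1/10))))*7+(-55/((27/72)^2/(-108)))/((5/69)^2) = 12355869079/1536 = 8044185.60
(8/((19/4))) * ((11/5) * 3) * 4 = 4224/95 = 44.46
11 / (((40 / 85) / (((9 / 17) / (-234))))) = -11 / 208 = -0.05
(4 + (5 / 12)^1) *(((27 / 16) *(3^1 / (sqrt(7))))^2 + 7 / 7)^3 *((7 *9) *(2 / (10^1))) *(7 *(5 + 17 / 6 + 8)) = 586890277197839 / 939524096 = 624667.62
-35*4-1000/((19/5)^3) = -1085260/6859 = -158.22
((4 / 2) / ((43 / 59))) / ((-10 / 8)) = -472 / 215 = -2.20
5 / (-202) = -5 / 202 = -0.02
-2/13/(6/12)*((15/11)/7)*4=-240/1001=-0.24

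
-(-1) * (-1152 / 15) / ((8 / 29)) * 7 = -9744 / 5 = -1948.80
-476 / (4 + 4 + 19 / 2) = -136 / 5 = -27.20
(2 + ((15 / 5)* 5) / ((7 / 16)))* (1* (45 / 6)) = 272.14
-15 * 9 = -135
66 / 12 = 11 / 2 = 5.50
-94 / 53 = -1.77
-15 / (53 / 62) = -930 / 53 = -17.55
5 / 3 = 1.67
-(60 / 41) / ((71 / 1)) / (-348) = 5 / 84419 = 0.00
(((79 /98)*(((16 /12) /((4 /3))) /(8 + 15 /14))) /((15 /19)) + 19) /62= 127433 /413385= 0.31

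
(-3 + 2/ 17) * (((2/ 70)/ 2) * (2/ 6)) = -7/ 510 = -0.01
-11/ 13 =-0.85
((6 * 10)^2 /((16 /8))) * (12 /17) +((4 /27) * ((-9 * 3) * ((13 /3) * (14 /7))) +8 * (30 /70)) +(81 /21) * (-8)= 431432 /357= 1208.49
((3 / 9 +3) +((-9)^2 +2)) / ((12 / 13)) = 3367 / 36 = 93.53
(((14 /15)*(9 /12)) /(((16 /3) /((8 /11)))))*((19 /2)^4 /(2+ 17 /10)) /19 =144039 /13024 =11.06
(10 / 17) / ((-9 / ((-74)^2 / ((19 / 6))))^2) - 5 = 1199186875 / 55233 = 21711.42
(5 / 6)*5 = 25 / 6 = 4.17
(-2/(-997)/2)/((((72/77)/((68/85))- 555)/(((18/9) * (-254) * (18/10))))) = 117348/70861775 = 0.00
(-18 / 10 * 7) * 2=-126 / 5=-25.20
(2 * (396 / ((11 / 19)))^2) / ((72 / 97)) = 1260612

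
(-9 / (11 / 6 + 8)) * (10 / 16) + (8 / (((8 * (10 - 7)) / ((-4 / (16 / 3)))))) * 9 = -333 / 118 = -2.82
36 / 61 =0.59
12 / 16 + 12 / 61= 231 / 244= 0.95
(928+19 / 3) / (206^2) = 2803 / 127308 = 0.02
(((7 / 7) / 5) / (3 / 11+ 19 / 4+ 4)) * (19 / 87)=836 / 172695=0.00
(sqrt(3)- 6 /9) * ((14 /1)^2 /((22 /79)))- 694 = -38386 /33+ 7742 * sqrt(3) /11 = 55.84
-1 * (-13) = 13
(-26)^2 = 676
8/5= 1.60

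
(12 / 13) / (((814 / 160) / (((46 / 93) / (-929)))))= -14720 / 152375509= -0.00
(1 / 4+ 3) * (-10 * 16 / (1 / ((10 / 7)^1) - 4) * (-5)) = -26000 / 33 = -787.88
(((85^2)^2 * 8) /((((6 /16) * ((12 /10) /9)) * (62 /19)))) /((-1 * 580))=-3967247500 /899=-4412956.06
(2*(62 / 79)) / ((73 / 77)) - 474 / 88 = -946667 / 253748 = -3.73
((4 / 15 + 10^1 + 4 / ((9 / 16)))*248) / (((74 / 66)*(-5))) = -2133296 / 2775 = -768.76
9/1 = 9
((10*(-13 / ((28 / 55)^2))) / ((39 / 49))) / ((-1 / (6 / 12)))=15125 / 48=315.10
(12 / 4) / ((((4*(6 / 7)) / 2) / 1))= 7 / 4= 1.75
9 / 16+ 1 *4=73 / 16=4.56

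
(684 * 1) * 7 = 4788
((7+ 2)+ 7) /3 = 16 /3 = 5.33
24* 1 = 24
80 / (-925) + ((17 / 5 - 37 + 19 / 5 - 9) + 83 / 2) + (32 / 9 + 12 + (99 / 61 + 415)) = 434.79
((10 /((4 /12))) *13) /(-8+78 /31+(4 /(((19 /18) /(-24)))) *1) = -114855 /28399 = -4.04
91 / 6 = 15.17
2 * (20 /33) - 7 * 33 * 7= -53321 /33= -1615.79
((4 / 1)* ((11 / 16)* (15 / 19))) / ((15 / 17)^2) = 3179 / 1140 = 2.79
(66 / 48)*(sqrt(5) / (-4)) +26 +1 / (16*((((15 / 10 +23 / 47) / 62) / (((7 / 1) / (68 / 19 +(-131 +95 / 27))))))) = 1230921689 / 47544376-11*sqrt(5) / 32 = 25.12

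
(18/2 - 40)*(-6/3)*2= 124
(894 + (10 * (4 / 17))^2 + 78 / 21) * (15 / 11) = 2491740 / 2023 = 1231.71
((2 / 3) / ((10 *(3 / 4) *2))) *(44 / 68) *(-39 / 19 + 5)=0.08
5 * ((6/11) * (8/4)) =60/11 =5.45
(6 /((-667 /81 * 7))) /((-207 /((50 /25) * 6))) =0.01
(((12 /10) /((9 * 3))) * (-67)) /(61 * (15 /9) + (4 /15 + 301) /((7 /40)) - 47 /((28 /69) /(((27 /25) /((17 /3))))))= -0.00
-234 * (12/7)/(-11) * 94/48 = 5499/77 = 71.42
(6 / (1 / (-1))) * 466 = -2796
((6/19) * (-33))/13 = -198/247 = -0.80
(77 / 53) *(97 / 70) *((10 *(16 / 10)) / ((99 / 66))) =21.47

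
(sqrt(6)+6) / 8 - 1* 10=-37 / 4+sqrt(6) / 8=-8.94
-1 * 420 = -420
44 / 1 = 44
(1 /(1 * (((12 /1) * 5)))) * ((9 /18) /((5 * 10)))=1 /6000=0.00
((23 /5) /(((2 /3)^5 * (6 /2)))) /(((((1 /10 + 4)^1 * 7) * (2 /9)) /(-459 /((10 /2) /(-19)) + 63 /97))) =3547276821 /1113560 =3185.53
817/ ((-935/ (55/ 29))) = -817/ 493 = -1.66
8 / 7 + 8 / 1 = 9.14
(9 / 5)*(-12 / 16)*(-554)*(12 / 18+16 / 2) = 6481.80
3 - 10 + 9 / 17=-110 / 17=-6.47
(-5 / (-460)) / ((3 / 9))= 3 / 92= 0.03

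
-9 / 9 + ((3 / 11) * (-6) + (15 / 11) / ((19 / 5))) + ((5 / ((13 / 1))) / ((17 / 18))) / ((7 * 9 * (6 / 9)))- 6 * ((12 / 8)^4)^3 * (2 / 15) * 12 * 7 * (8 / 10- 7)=111854748369593 / 2069267200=54055.25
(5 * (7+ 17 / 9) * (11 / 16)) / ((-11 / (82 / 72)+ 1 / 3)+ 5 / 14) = -157850 / 46329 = -3.41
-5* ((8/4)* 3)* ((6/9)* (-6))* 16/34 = 960/17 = 56.47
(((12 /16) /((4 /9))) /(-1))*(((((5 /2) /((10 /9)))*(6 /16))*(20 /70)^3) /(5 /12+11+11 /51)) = -12393 /4341008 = -0.00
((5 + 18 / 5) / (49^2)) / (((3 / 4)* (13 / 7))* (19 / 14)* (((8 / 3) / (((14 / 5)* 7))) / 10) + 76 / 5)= 172 / 731139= 0.00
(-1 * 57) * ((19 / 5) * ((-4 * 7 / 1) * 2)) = 12129.60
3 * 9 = 27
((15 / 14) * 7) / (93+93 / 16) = 40 / 527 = 0.08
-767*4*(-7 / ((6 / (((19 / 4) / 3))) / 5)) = 510055 / 18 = 28336.39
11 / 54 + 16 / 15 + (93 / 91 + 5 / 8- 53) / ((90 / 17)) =-1656931 / 196560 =-8.43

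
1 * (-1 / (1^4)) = -1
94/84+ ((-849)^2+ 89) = 30277427/42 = 720891.12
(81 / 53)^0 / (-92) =-1 / 92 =-0.01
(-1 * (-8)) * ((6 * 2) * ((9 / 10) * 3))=1296 / 5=259.20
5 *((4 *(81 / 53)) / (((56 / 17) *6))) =2295 / 1484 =1.55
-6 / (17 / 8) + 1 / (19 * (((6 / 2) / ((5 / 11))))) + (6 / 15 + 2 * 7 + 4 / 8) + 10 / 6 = 488577 / 35530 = 13.75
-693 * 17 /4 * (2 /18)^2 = -1309 /36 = -36.36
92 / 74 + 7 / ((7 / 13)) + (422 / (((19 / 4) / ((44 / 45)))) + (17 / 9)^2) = 29803676 / 284715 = 104.68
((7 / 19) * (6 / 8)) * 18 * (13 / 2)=2457 / 76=32.33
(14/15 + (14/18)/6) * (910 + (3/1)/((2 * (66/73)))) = 1279159/1320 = 969.06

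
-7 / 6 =-1.17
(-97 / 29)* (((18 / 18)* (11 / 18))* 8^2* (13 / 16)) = -27742 / 261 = -106.29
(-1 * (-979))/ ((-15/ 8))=-7832/ 15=-522.13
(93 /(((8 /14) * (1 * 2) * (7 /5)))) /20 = 93 /32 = 2.91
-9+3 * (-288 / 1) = -873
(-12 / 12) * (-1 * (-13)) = -13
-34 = -34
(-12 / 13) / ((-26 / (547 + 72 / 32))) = 39 / 2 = 19.50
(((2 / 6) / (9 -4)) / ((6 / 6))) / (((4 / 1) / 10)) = 1 / 6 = 0.17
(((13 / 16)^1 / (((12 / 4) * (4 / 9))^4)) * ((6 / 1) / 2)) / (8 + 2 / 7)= 0.09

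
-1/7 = -0.14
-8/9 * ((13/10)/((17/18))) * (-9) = 936/85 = 11.01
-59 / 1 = -59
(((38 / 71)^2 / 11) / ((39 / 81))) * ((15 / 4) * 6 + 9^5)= 2303079642 / 720863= 3194.89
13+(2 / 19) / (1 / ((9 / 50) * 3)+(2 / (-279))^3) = 4988621126 / 382069499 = 13.06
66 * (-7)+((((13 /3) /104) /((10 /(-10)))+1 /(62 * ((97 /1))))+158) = -21942067 /72168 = -304.04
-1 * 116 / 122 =-58 / 61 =-0.95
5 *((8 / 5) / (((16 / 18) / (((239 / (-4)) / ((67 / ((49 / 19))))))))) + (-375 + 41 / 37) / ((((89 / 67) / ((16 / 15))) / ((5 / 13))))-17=-100167836617 / 653950284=-153.17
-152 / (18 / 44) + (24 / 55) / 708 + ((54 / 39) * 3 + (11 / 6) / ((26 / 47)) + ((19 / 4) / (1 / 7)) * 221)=2651642249 / 379665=6984.16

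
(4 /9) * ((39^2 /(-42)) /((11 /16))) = -5408 /231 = -23.41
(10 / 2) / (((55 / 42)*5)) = 42 / 55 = 0.76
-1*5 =-5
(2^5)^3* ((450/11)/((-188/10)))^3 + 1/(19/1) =-337625.94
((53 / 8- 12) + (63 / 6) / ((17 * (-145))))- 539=-10735159 / 19720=-544.38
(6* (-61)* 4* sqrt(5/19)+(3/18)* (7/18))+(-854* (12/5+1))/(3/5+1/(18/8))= -14111167/5076 - 1464* sqrt(95)/19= -3530.99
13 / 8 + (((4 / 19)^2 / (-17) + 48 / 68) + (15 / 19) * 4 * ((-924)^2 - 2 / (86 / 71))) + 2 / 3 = 17075642548757 / 6333384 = 2696132.52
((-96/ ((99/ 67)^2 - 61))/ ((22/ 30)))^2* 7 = 18281096971200/ 527187809929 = 34.68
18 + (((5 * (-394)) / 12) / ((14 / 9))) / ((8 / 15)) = -40293 / 224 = -179.88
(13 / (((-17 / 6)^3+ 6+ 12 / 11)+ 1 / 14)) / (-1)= 216216 / 259177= 0.83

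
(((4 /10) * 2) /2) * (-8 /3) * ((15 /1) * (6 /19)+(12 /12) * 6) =-1088 /95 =-11.45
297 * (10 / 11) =270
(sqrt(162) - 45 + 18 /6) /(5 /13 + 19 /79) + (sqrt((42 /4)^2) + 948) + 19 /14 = 3081*sqrt(2) /214 + 668610 /749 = 913.03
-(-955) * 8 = 7640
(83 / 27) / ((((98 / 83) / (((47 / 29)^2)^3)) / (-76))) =-2821804547256278 / 786951253683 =-3585.74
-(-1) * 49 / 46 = 49 / 46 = 1.07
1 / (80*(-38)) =-1 / 3040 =-0.00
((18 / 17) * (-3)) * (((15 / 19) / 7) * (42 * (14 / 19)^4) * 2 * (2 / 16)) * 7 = -326728080 / 42093683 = -7.76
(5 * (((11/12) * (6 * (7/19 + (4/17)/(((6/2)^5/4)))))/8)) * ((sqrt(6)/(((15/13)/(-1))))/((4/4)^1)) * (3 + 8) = -45964633 * sqrt(6)/3767472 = -29.88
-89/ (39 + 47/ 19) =-1691/ 788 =-2.15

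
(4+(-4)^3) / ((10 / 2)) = -12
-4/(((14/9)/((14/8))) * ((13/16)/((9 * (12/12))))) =-648/13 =-49.85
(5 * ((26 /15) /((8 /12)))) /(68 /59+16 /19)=1121 /172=6.52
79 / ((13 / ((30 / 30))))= 79 / 13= 6.08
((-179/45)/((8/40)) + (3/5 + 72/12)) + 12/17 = -9626/765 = -12.58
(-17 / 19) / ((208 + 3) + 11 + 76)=-17 / 5662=-0.00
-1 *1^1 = -1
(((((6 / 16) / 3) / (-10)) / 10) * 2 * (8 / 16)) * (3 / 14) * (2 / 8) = -3 / 44800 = -0.00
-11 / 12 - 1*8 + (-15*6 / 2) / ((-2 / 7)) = 1783 / 12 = 148.58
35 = 35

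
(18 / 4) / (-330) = -3 / 220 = -0.01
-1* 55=-55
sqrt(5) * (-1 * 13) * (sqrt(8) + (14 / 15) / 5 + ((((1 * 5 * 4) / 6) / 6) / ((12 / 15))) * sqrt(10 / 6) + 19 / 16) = -26 * sqrt(10) - 21437 * sqrt(5) / 1200 - 1625 * sqrt(3) / 108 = -148.23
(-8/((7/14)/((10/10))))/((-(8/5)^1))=10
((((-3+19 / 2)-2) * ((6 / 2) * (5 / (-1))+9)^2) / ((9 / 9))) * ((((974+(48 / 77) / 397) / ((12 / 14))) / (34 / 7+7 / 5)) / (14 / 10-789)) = -23447225025 / 627699479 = -37.35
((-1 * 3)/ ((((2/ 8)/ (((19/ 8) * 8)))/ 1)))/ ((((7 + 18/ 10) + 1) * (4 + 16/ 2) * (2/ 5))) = -475/ 98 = -4.85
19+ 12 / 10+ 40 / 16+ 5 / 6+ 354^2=1880093 / 15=125339.53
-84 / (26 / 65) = -210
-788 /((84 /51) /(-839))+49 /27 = 75865240 /189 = 401403.39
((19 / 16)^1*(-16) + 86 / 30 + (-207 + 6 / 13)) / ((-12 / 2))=43421 / 1170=37.11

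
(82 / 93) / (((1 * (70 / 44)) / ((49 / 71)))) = 12628 / 33015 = 0.38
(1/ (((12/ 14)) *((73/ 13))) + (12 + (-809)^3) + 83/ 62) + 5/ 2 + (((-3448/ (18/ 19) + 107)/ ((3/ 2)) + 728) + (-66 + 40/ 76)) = -1229359367045501/ 2321838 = -529476805.46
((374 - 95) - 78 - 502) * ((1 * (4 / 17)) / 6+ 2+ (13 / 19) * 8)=-2191280 / 969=-2261.38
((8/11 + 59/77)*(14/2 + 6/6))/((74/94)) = 43240/2849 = 15.18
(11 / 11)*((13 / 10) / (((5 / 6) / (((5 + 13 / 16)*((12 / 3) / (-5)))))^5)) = -21976795586187 / 3125000000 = -7032.57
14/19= 0.74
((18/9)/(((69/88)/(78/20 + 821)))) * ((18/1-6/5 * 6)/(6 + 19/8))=104531328/38525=2713.34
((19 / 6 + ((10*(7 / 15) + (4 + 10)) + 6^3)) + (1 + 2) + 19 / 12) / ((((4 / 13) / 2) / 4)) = 37817 / 6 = 6302.83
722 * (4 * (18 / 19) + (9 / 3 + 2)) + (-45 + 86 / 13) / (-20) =1650459 / 260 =6347.92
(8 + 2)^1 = 10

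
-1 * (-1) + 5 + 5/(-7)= 37/7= 5.29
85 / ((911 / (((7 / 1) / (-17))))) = -35 / 911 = -0.04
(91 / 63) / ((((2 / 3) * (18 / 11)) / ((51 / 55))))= 1.23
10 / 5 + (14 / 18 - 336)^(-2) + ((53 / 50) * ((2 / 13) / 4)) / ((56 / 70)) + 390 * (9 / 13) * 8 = 20466797276277 / 9466380560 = 2162.05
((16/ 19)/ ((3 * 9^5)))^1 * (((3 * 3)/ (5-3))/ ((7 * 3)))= 8/ 7853517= 0.00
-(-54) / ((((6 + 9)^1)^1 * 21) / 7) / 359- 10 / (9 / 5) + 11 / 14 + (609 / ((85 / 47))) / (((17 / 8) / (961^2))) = 1913140599394021 / 13072626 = 146347076.66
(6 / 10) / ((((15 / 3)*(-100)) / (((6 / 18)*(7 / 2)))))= -0.00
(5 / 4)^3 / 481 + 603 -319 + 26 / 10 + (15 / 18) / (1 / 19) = 139653491 / 461760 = 302.44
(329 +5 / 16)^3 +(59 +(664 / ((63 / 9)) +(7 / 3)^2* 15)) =3071897741105 / 86016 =35713096.88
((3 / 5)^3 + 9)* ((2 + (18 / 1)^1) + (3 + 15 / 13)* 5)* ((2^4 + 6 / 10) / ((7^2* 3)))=3378432 / 79625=42.43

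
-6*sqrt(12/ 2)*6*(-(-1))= -36*sqrt(6)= -88.18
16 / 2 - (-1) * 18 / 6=11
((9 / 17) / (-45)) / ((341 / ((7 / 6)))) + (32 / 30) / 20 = 15447 / 289850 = 0.05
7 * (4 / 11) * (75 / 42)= 50 / 11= 4.55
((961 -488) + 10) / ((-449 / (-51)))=24633 / 449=54.86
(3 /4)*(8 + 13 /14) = 6.70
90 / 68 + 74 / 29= 3821 / 986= 3.88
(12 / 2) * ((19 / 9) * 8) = 304 / 3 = 101.33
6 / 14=3 / 7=0.43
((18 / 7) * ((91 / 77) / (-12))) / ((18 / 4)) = -0.06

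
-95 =-95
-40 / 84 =-10 / 21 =-0.48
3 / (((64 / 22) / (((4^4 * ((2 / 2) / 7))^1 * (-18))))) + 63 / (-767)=-3645225 / 5369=-678.94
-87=-87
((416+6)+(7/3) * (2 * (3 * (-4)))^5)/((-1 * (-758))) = -9289517/379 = -24510.60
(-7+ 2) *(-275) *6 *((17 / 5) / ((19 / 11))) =308550 / 19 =16239.47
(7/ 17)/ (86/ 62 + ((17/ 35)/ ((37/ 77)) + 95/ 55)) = 441595/ 4424029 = 0.10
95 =95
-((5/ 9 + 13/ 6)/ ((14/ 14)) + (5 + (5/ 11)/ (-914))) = -349354/ 45243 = -7.72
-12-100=-112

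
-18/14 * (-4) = 36/7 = 5.14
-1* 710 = -710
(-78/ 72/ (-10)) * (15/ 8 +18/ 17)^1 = 1729/ 5440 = 0.32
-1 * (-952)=952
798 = 798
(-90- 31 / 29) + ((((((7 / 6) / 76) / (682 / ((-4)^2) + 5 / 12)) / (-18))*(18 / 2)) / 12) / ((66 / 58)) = -41053252231 / 450792936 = -91.07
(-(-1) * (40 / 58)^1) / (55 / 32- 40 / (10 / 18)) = -0.01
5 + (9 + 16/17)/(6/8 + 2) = 1611/187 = 8.61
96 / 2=48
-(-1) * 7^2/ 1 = 49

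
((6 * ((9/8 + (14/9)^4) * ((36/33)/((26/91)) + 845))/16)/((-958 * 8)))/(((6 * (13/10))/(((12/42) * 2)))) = -1554937295/73212781824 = -0.02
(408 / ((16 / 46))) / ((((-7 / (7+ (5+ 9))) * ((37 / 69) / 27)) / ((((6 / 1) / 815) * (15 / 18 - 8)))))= 281903571 / 30155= 9348.49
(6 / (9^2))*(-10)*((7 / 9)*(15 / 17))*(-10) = 7000 / 1377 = 5.08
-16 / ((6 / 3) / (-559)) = 4472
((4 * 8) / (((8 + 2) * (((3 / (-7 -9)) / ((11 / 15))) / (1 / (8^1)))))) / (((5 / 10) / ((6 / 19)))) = -1408 / 1425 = -0.99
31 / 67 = 0.46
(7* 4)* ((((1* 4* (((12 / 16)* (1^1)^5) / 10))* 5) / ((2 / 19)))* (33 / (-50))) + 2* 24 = -10767 / 50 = -215.34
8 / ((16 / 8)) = 4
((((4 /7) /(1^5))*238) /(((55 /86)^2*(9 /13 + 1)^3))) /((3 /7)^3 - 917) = -23686997243 /316569898150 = -0.07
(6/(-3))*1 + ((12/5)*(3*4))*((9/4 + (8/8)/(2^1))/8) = 79/10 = 7.90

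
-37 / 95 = -0.39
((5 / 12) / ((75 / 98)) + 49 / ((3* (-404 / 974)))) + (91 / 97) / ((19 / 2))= -324458624 / 8376435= -38.73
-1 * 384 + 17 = -367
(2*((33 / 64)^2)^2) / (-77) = -107811 / 58720256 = -0.00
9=9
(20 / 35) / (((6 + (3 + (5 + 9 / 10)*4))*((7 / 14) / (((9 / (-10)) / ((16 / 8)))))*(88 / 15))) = -135 / 50204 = -0.00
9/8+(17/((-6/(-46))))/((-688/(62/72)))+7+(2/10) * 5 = 665903/74304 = 8.96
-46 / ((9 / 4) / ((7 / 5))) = -1288 / 45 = -28.62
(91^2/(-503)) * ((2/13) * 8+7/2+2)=-111475/1006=-110.81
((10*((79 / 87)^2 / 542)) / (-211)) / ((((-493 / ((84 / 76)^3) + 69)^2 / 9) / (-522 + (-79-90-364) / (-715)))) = 15345551308124709 / 3978567511180991992604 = 0.00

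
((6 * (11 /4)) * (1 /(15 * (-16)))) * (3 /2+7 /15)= -0.14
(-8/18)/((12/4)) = -4/27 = -0.15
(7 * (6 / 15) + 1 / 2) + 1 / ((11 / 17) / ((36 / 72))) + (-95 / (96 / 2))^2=1012471 / 126720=7.99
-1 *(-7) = 7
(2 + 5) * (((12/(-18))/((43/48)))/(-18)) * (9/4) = 28/43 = 0.65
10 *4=40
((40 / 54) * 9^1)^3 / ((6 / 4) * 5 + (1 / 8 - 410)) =-64000 / 86913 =-0.74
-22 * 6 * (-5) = 660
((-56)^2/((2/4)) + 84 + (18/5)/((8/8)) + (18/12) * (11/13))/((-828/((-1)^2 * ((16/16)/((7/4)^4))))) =-26461216/32305455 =-0.82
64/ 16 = 4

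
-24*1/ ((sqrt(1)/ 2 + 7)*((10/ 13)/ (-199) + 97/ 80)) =-662272/ 250139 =-2.65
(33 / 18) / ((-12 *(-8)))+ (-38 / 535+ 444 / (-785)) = -29877079 / 48381120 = -0.62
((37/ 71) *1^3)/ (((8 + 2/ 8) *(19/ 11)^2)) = 1628/ 76893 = 0.02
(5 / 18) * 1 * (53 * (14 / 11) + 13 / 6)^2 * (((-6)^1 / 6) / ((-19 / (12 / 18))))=105570125 / 2234628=47.24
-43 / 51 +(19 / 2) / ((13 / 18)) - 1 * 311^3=-19943184991 / 663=-30080218.69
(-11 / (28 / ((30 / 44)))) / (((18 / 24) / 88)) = -220 / 7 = -31.43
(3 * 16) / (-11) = -48 / 11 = -4.36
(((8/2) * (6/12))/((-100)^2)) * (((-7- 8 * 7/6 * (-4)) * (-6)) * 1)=-91/2500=-0.04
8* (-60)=-480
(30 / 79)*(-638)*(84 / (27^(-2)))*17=-19924969680 / 79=-252214806.08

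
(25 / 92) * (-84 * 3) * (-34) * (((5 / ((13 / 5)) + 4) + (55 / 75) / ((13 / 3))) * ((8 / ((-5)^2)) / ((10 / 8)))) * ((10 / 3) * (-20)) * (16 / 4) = -289529856 / 299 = -968327.28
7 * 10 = 70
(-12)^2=144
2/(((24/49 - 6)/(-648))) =1176/5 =235.20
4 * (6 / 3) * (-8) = -64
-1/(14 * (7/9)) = -9/98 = -0.09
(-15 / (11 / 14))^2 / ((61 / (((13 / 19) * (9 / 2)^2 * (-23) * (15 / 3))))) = -1335072375 / 140239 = -9519.98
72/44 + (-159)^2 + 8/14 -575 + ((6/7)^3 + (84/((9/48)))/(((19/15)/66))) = 3444703396/71687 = 48052.00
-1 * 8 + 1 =-7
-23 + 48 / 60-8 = -151 / 5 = -30.20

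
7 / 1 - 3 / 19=130 / 19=6.84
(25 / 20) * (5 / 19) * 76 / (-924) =-25 / 924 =-0.03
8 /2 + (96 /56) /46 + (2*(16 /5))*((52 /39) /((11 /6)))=76966 /8855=8.69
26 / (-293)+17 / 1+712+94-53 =225584 / 293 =769.91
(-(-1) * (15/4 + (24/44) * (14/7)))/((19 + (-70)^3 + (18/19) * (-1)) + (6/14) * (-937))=-9443/669826784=-0.00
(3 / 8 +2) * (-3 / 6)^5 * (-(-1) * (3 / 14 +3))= -855 / 3584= -0.24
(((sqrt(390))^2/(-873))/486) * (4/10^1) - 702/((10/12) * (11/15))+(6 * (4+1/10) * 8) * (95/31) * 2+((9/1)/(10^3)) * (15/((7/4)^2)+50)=6848224996793/118154351700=57.96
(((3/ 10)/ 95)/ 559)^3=27/ 149763589132625000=0.00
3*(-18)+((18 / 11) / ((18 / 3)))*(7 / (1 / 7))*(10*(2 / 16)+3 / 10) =-7323 / 220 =-33.29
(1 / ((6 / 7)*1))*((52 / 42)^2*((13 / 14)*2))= 4394 / 1323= 3.32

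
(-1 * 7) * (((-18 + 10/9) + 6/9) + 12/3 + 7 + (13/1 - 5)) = -19.44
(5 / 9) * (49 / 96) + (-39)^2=1314389 / 864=1521.28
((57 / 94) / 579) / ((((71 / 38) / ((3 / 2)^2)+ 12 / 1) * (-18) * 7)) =-361 / 557249672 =-0.00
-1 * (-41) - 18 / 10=39.20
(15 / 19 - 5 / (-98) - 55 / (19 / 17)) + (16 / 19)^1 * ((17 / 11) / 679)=-96095547 / 1986754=-48.37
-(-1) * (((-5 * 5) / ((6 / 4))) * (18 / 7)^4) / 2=-874800 / 2401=-364.35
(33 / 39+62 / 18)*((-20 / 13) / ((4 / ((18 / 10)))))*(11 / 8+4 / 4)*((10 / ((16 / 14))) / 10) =-33383 / 5408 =-6.17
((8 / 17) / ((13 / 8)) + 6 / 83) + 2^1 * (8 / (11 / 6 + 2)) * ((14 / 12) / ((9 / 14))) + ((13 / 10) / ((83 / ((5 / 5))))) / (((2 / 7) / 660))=44.12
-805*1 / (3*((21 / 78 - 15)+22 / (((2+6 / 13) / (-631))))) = 0.05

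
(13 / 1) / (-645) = -13 / 645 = -0.02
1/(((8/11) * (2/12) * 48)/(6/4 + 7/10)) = 121/320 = 0.38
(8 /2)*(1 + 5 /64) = 69 /16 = 4.31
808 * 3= 2424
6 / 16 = 3 / 8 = 0.38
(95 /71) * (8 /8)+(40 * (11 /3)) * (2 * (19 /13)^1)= 1190825 /2769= 430.06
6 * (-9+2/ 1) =-42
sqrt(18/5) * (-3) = -9 * sqrt(10)/5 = -5.69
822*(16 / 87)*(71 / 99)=311264 / 2871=108.42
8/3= 2.67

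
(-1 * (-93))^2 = 8649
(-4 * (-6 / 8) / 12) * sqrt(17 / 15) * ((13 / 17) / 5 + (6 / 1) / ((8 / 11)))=2857 * sqrt(255) / 20400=2.24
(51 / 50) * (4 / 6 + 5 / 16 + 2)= 2431 / 800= 3.04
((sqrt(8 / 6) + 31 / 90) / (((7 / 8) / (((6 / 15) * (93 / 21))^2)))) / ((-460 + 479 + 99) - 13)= 476656 / 40516875 + 61504 * sqrt(3) / 2701125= 0.05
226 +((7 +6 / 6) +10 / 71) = 16624 / 71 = 234.14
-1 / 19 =-0.05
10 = 10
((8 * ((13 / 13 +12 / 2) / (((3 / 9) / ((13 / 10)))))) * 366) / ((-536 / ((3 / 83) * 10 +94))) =-391278888 / 27805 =-14072.25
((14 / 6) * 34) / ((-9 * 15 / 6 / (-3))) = 476 / 45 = 10.58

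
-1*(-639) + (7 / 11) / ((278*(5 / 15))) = 1954083 / 3058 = 639.01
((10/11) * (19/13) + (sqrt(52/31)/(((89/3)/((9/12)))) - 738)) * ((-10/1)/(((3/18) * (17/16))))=101130240/2431 - 4320 * sqrt(403)/46903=41598.41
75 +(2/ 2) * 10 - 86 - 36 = -37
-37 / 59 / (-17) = 37 / 1003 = 0.04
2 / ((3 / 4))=8 / 3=2.67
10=10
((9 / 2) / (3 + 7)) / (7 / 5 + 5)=0.07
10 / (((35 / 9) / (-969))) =-17442 / 7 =-2491.71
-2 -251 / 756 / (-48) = -72325 / 36288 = -1.99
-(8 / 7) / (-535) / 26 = 4 / 48685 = 0.00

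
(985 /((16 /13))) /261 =12805 /4176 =3.07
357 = 357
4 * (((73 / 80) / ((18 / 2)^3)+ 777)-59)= 41873833 / 14580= 2872.01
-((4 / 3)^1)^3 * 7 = -448 / 27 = -16.59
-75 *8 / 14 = -300 / 7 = -42.86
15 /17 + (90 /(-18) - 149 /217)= -17723 /3689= -4.80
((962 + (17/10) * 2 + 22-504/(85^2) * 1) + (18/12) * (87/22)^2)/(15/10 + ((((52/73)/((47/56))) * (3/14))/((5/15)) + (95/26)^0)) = 24254590996213/73081713100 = 331.88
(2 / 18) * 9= 1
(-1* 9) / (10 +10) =-0.45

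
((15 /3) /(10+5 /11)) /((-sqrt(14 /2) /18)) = -198* sqrt(7) /161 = -3.25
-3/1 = -3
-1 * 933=-933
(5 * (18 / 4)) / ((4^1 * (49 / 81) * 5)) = 729 / 392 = 1.86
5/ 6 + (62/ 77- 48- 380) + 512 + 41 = 58507/ 462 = 126.64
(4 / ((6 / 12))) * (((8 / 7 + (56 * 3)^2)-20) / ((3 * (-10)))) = -263248 / 35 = -7521.37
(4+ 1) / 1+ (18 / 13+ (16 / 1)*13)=2787 / 13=214.38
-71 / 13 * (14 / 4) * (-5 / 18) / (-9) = -2485 / 4212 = -0.59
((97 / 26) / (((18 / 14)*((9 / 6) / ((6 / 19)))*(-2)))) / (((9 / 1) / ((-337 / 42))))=0.27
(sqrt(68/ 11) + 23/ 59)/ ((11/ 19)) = 437/ 649 + 38 * sqrt(187)/ 121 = 4.97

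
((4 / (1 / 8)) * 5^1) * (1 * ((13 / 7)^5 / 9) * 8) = 475255040 / 151263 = 3141.91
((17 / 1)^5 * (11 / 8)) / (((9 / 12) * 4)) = 15618427 / 24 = 650767.79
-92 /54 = -46 /27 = -1.70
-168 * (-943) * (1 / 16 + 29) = 9208395 / 2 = 4604197.50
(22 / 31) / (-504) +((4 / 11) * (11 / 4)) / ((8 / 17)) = 33179 / 15624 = 2.12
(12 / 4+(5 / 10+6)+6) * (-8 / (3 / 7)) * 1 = -868 / 3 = -289.33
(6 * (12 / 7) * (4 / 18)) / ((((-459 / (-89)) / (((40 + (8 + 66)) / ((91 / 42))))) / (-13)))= -108224 / 357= -303.15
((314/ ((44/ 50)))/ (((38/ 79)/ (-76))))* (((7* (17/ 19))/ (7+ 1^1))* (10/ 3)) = -184494625/ 1254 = -147124.90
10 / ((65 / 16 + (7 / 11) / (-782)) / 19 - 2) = -688160 / 122921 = -5.60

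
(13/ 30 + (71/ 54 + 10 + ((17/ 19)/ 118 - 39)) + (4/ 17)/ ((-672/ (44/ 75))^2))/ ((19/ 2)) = -20606811341359/ 7185537135000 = -2.87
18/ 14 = 9/ 7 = 1.29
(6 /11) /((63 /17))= 34 /231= 0.15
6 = 6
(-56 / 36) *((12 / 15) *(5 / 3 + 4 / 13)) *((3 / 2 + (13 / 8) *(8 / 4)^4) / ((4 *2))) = -5929 / 702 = -8.45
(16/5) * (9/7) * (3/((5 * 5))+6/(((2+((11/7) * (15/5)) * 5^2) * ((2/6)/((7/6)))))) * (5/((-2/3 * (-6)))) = 1.52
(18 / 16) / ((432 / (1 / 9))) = 1 / 3456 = 0.00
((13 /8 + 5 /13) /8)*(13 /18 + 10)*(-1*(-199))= 8027063 /14976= 536.00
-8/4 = -2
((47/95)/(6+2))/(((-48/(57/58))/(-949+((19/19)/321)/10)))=143175583/119155200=1.20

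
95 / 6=15.83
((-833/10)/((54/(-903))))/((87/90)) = 250733/174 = 1440.99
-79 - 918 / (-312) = -3955 / 52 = -76.06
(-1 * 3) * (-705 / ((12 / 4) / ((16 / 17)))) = 11280 / 17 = 663.53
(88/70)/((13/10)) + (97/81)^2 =1433587/597051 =2.40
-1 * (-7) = 7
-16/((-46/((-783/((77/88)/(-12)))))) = 601344/161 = 3735.06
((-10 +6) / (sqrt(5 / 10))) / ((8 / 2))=-sqrt(2)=-1.41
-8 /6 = -4 /3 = -1.33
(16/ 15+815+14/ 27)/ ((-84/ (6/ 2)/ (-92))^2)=58316431/ 6615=8815.79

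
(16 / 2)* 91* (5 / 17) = 3640 / 17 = 214.12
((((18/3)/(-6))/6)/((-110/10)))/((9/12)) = 0.02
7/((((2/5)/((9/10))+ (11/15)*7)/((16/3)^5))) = 36700160/6777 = 5415.40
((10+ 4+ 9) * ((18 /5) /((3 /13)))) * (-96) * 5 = -172224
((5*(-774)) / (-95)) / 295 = 774 / 5605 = 0.14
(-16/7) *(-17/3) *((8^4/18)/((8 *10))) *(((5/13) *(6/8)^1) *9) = 95.65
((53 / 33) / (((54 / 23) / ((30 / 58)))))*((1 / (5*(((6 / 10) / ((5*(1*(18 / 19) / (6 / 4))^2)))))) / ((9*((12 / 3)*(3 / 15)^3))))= 7618750 / 9327879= 0.82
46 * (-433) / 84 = -9959 / 42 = -237.12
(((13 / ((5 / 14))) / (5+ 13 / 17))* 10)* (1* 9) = 3978 / 7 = 568.29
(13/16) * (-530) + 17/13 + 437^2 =19816127/104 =190539.68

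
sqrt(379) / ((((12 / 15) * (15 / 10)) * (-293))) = -5 * sqrt(379) / 1758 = -0.06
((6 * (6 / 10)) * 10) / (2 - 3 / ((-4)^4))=9216 / 509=18.11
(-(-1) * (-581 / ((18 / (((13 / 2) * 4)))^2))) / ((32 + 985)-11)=-98189 / 81486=-1.20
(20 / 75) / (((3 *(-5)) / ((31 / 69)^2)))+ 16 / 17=17074252 / 18210825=0.94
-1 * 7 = -7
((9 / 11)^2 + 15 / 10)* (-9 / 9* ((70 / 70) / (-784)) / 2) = 75 / 54208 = 0.00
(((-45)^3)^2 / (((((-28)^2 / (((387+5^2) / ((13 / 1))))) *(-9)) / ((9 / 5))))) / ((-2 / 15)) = 2565863578125 / 5096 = 503505411.72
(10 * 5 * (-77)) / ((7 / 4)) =-2200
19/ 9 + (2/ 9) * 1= 7/ 3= 2.33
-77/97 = -0.79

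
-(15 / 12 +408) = -1637 / 4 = -409.25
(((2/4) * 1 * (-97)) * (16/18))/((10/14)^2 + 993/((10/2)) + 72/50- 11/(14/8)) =-237650/1070883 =-0.22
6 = 6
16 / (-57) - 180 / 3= -3436 / 57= -60.28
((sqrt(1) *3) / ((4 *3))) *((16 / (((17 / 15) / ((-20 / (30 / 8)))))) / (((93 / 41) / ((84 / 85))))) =-73472 / 8959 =-8.20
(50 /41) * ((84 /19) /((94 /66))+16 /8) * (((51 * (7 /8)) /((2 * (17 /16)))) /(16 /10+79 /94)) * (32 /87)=510496000 /25911877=19.70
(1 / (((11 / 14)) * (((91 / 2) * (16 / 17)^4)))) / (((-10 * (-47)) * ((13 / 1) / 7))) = 0.00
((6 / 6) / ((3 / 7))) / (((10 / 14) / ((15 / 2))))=24.50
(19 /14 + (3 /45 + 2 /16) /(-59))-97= -4740221 /49560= -95.65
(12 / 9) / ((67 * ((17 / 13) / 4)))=0.06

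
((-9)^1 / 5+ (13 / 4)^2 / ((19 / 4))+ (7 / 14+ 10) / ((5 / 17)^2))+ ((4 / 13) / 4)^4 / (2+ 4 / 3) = 6609787117 / 54265900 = 121.80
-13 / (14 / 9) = -117 / 14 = -8.36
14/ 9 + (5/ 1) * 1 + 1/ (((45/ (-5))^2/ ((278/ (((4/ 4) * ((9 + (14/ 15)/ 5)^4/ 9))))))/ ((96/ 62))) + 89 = 6008520554741060/ 62875447767639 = 95.56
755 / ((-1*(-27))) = 755 / 27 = 27.96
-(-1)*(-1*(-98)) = 98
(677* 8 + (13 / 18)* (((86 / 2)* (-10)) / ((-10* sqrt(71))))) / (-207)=-5416 / 207 - 559* sqrt(71) / 264546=-26.18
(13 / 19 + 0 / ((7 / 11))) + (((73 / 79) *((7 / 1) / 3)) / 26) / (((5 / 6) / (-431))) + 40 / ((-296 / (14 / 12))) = -917571703 / 21659430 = -42.36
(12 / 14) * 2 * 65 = 780 / 7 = 111.43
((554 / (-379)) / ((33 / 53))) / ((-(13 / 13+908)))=29362 / 11368863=0.00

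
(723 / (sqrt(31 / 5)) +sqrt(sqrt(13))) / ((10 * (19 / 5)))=13^(1 / 4) / 38 +723 * sqrt(155) / 1178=7.69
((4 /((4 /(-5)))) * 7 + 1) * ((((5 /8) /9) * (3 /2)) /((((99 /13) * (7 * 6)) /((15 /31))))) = -5525 /1031184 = -0.01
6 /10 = 3 /5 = 0.60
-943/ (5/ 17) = -16031/ 5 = -3206.20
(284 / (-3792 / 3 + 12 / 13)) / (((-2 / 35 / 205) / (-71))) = -94039855 / 1642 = -57271.53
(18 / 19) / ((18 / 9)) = 9 / 19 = 0.47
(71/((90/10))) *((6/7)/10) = 71/105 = 0.68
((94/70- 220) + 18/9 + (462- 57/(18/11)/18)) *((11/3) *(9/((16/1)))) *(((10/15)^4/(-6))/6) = -10120891/3674160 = -2.75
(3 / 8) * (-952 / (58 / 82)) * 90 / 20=-131733 / 58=-2271.26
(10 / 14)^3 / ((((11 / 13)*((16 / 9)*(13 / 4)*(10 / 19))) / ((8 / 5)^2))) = 0.36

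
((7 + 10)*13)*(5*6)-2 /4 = 13259 /2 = 6629.50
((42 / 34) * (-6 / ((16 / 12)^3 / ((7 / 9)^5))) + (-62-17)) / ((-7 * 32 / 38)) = 200655523 / 14805504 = 13.55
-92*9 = -828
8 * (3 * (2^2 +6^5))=186720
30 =30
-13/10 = -1.30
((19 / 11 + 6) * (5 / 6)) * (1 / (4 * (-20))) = -85 / 1056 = -0.08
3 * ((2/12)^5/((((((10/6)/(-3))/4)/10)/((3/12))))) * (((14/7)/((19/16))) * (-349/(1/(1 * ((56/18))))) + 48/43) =839879/66177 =12.69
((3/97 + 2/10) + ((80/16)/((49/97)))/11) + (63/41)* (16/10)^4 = 15006437709/1339751875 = 11.20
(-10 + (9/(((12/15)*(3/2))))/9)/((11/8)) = -20/3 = -6.67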